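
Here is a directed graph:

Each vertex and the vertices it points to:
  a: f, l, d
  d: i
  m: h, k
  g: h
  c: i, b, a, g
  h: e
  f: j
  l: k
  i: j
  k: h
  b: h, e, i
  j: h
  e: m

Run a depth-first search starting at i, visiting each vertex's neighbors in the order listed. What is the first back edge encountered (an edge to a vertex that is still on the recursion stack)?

DFS from i (visiting each vertex's neighbors in the order listed); mark gray on enter, black on exit:
i gray
  j gray
    h gray
      e gray
        m gray
          m→h: h is gray → back edge
First back edge: m → h.

m->h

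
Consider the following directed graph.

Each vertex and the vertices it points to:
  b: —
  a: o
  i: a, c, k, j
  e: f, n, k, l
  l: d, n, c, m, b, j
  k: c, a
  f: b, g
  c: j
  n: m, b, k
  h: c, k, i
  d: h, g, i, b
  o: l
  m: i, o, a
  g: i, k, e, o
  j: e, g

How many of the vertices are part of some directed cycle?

14

A vertex is on a directed cycle iff it belongs to a strongly connected component of size ≥ 2 (or has a self-loop).
The vertices on cycles are {a, c, d, e, f, g, h, i, j, k, l, m, n, o} — 14 in total.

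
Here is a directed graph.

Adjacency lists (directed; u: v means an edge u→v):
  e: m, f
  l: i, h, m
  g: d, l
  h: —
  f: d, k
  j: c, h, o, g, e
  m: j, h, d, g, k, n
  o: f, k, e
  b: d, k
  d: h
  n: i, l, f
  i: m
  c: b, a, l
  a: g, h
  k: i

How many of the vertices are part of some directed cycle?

13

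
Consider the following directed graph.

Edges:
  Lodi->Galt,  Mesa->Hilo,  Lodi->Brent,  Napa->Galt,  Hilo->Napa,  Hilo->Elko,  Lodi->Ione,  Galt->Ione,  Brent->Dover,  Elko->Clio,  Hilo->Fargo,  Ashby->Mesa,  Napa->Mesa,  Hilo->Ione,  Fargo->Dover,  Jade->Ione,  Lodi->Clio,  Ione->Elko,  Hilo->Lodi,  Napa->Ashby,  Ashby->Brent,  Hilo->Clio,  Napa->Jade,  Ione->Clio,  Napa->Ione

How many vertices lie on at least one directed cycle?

4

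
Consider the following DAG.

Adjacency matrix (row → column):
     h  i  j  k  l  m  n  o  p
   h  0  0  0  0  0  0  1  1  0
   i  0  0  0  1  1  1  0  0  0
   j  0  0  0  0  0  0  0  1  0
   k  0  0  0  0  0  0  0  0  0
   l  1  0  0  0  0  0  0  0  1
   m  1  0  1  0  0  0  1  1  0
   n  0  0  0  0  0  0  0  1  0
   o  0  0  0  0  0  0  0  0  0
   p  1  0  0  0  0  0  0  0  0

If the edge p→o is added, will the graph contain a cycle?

Adding p→o creates a cycle iff o can already reach p.
Explore from o: no path reaches p. The graph stays acyclic.

No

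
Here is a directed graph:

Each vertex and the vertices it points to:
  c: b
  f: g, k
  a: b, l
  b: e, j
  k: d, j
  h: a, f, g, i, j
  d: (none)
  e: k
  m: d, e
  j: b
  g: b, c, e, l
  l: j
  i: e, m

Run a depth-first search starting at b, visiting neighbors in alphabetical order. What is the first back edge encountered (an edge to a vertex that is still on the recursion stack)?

j→b

DFS from b (visiting neighbors in alphabetical order); mark gray on enter, black on exit:
b gray
  e gray
    k gray
      d gray
      d black
      j gray
        j→b: b is gray → back edge
First back edge: j → b.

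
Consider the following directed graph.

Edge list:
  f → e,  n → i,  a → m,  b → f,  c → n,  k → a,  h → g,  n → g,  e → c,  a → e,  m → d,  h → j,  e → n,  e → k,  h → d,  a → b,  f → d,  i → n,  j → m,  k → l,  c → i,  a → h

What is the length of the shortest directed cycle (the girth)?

2

For each vertex v, BFS finds the shortest path from v back to v.
The shortest such closed walk is n → i → n, length 2.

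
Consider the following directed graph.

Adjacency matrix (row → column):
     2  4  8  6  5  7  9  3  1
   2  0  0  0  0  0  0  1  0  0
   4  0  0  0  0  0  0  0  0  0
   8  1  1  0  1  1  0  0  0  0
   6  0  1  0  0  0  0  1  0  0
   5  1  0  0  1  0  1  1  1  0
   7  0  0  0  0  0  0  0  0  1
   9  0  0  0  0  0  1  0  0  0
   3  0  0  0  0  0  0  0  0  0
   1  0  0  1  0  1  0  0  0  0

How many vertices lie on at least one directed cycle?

7

A vertex is on a directed cycle iff it belongs to a strongly connected component of size ≥ 2 (or has a self-loop).
The vertices on cycles are {1, 2, 5, 6, 7, 8, 9} — 7 in total.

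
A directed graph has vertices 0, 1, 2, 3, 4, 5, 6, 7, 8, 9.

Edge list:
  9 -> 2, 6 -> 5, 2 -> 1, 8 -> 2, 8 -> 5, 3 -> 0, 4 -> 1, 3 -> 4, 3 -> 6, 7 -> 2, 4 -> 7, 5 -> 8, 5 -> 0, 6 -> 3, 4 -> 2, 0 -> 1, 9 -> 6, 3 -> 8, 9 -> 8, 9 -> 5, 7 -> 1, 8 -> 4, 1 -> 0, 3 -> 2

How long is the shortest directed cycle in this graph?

2

For each vertex v, BFS finds the shortest path from v back to v.
The shortest such closed walk is 6 → 3 → 6, length 2.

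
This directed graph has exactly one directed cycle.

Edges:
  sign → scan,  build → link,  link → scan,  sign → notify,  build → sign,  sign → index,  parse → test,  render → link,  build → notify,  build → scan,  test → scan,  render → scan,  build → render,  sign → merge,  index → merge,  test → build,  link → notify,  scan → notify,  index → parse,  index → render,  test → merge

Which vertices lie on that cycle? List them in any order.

DFS with gray/black marking from index:
index gray
  parse gray
    test gray
      build gray
        render gray
          link gray
            scan gray
              notify gray
              notify black
            scan black
            link→notify: notify black — skip
          link black
          render→scan: scan black — skip
        render black
        build→notify: notify black — skip
        build→scan: scan black — skip
        sign gray
          sign→notify: notify black — skip
          merge gray
          merge black
          sign→scan: scan black — skip
          sign→index: index is gray → back edge
Back edge closes the cycle index → parse → test → build → sign → index; its vertices are {sign, test, build, index, parse}.

sign, test, build, index, parse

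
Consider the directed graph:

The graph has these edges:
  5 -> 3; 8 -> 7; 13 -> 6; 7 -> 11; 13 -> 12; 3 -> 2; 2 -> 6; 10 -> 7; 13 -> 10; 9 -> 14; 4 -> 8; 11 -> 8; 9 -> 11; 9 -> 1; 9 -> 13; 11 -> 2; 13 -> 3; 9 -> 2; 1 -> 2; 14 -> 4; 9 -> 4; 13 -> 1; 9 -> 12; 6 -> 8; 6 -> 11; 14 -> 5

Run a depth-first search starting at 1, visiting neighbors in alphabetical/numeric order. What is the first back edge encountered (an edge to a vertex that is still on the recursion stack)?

DFS from 1 (visiting neighbors in alphabetical/numeric order); mark gray on enter, black on exit:
1 gray
  2 gray
    6 gray
      8 gray
        7 gray
          11 gray
            11→2: 2 is gray → back edge
First back edge: 11 → 2.

11→2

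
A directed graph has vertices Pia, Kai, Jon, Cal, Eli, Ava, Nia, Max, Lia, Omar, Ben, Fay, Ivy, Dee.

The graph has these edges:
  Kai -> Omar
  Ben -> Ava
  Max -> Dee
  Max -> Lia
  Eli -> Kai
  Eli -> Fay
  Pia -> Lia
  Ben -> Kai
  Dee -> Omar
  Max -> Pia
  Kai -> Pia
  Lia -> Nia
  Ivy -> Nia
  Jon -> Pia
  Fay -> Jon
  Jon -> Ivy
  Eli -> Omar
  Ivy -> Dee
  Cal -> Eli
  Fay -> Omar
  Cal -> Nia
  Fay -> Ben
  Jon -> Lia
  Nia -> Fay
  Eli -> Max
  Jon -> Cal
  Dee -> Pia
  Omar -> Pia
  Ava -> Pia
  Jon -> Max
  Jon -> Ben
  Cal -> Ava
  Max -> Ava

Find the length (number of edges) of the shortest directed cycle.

4

For each vertex v, BFS finds the shortest path from v back to v.
The shortest such closed walk is Fay → Jon → Cal → Eli → Fay, length 4.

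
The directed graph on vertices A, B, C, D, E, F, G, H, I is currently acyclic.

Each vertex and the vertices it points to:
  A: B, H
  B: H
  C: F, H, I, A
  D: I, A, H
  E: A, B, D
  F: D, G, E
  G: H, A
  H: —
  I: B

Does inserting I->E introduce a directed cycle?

Yes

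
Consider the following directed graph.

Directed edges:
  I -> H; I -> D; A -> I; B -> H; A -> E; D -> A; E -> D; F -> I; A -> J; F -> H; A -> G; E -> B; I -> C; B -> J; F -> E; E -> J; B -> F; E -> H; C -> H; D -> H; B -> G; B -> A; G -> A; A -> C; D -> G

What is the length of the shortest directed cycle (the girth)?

2

For each vertex v, BFS finds the shortest path from v back to v.
The shortest such closed walk is A → G → A, length 2.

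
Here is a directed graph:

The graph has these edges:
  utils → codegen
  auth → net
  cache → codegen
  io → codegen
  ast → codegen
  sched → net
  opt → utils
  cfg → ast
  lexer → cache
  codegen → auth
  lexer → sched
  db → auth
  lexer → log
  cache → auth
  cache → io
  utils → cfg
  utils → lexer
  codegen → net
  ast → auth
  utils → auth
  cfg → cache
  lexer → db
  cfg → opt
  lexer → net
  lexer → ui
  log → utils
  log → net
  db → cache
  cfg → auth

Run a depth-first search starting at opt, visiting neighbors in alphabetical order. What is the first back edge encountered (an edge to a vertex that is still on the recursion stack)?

DFS from opt (visiting neighbors in alphabetical order); mark gray on enter, black on exit:
opt gray
  utils gray
    auth gray
      net gray
      net black
    auth black
    cfg gray
      ast gray
        ast→auth: auth black — skip
        codegen gray
          codegen→auth: auth black — skip
          codegen→net: net black — skip
        codegen black
      ast black
      cfg→auth: auth black — skip
      cache gray
        cache→auth: auth black — skip
        cache→codegen: codegen black — skip
        io gray
          io→codegen: codegen black — skip
        io black
      cache black
      cfg→opt: opt is gray → back edge
First back edge: cfg → opt.

cfg→opt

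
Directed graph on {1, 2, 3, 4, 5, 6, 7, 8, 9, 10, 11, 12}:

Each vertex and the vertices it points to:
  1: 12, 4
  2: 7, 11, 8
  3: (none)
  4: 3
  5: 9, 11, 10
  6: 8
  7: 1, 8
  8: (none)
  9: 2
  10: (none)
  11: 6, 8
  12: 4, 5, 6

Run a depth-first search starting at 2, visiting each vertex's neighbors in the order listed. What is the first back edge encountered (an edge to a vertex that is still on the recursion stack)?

9→2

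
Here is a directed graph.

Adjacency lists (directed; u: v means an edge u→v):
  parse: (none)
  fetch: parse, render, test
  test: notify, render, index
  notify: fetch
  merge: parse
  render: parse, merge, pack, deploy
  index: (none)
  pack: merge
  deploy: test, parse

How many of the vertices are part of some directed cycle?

5

A vertex is on a directed cycle iff it belongs to a strongly connected component of size ≥ 2 (or has a self-loop).
The vertices on cycles are {test, fetch, deploy, notify, render} — 5 in total.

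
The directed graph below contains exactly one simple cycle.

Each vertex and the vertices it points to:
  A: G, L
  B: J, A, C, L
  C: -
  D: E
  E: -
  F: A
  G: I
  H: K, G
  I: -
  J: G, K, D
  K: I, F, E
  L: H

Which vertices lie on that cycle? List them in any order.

DFS with gray/black marking from A:
A gray
  G gray
    I gray
    I black
  G black
  L gray
    H gray
      K gray
        K→I: I black — skip
        F gray
          F→A: A is gray → back edge
Back edge closes the cycle A → L → H → K → F → A; its vertices are {A, F, H, K, L}.

A, F, H, K, L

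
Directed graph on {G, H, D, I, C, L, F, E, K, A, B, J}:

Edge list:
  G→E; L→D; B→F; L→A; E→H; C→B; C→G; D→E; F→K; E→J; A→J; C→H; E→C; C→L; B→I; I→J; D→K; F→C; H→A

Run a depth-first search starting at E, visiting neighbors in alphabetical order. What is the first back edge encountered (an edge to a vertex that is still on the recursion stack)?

F->C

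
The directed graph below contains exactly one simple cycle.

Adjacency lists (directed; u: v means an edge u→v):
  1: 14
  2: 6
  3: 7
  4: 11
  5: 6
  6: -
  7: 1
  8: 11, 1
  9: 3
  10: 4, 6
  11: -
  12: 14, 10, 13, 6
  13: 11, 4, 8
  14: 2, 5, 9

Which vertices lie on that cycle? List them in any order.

DFS with gray/black marking from 14:
14 gray
  2 gray
    6 gray
    6 black
  2 black
  5 gray
    5→6: 6 black — skip
  5 black
  9 gray
    3 gray
      7 gray
        1 gray
          1→14: 14 is gray → back edge
Back edge closes the cycle 14 → 9 → 3 → 7 → 1 → 14; its vertices are {1, 3, 7, 9, 14}.

1, 3, 7, 9, 14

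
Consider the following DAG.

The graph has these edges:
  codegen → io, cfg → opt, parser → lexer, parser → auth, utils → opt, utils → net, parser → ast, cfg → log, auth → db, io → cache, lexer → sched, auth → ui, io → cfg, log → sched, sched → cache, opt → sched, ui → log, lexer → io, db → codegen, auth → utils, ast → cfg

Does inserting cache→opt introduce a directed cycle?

Yes

Adding cache→opt creates a cycle iff opt can already reach cache.
Path from opt: opt → sched → cache.
So opt → … → cache → opt is a cycle.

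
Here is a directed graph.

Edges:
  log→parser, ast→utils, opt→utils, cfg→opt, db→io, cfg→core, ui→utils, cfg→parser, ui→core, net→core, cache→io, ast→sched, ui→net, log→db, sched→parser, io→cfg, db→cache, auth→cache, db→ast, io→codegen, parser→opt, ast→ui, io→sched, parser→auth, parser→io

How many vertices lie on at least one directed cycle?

6

A vertex is on a directed cycle iff it belongs to a strongly connected component of size ≥ 2 (or has a self-loop).
The vertices on cycles are {io, cfg, auth, cache, sched, parser} — 6 in total.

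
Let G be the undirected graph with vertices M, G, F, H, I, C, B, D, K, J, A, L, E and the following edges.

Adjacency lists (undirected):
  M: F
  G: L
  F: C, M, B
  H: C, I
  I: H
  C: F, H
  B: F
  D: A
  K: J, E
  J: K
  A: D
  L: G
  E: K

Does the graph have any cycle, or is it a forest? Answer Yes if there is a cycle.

No

DFS, tracking each vertex's parent; an edge to a visited non-parent vertex closes a cycle.
Start from I:
visit I (parent –)
  visit H (parent I)
    visit C (parent H)
      visit F (parent C)
        F–C: parent, skip
        visit M (parent F)
          M–F: parent, skip
        visit B (parent F)
          B–F: parent, skip
      C–H: parent, skip
    H–I: parent, skip
visit G (parent –)
  visit L (parent G)
    L–G: parent, skip
visit D (parent –)
  visit A (parent D)
    A–D: parent, skip
visit K (parent –)
  visit J (parent K)
    J–K: parent, skip
  visit E (parent K)
    E–K: parent, skip
No non-parent visited neighbor found — the graph is a forest.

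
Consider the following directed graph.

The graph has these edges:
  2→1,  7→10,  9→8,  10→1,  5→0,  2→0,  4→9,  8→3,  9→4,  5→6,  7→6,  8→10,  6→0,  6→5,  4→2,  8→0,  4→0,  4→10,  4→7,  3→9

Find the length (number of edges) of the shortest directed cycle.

For each vertex v, BFS finds the shortest path from v back to v.
The shortest such closed walk is 4 → 9 → 4, length 2.

2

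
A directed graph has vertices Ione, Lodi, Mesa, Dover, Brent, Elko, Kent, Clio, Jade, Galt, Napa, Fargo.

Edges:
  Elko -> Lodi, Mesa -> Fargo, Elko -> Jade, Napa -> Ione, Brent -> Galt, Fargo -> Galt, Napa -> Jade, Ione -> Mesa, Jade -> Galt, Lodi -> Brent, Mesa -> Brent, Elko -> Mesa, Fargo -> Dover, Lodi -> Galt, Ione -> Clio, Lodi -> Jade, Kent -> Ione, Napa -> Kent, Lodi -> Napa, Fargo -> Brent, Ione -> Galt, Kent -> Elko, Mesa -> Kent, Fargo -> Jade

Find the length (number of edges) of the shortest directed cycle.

For each vertex v, BFS finds the shortest path from v back to v.
The shortest such closed walk is Mesa → Kent → Elko → Mesa, length 3.

3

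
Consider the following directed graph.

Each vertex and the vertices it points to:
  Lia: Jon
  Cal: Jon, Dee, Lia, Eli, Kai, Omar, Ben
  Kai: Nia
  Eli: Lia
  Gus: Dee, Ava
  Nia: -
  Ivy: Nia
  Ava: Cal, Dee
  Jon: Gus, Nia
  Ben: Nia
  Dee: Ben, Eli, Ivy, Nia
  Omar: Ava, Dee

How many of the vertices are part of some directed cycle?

A vertex is on a directed cycle iff it belongs to a strongly connected component of size ≥ 2 (or has a self-loop).
The vertices on cycles are {Ava, Cal, Dee, Eli, Gus, Jon, Lia, Omar} — 8 in total.

8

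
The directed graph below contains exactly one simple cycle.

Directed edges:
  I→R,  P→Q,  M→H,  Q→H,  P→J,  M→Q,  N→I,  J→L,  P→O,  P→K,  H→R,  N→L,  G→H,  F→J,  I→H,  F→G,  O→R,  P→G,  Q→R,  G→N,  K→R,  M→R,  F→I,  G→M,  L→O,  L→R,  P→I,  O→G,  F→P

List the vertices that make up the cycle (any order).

G, L, N, O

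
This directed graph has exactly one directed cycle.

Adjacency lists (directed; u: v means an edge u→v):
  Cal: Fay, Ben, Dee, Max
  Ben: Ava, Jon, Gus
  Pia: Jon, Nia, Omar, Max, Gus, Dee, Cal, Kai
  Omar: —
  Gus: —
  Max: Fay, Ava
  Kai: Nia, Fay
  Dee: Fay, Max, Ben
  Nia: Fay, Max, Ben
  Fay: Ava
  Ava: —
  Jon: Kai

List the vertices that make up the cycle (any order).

Ben, Jon, Kai, Nia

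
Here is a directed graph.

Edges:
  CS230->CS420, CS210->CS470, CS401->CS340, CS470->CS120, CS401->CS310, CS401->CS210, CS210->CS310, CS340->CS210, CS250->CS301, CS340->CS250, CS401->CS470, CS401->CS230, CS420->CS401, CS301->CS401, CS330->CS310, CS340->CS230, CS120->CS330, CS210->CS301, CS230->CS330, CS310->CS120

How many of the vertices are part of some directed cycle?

10

A vertex is on a directed cycle iff it belongs to a strongly connected component of size ≥ 2 (or has a self-loop).
The vertices on cycles are {CS120, CS210, CS230, CS250, CS301, CS310, CS330, CS340, CS401, CS420} — 10 in total.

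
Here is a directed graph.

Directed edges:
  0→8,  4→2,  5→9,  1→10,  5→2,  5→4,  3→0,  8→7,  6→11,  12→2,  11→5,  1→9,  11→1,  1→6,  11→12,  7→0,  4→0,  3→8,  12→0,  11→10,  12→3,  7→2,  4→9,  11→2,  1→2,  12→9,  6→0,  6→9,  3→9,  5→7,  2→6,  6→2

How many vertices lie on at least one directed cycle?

A vertex is on a directed cycle iff it belongs to a strongly connected component of size ≥ 2 (or has a self-loop).
The vertices on cycles are {0, 1, 2, 3, 4, 5, 6, 7, 8, 11, 12} — 11 in total.

11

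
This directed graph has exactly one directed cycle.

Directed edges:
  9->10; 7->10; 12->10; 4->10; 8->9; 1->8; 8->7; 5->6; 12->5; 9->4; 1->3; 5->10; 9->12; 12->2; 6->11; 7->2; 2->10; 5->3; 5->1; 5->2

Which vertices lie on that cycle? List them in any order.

1, 5, 8, 9, 12

DFS with gray/black marking from 5:
5 gray
  2 gray
    10 gray
    10 black
  2 black
  3 gray
  3 black
  1 gray
    8 gray
      7 gray
        7→2: 2 black — skip
        7→10: 10 black — skip
      7 black
      9 gray
        9→10: 10 black — skip
        4 gray
          4→10: 10 black — skip
        4 black
        12 gray
          12→2: 2 black — skip
          12→10: 10 black — skip
          12→5: 5 is gray → back edge
Back edge closes the cycle 5 → 1 → 8 → 9 → 12 → 5; its vertices are {1, 5, 8, 9, 12}.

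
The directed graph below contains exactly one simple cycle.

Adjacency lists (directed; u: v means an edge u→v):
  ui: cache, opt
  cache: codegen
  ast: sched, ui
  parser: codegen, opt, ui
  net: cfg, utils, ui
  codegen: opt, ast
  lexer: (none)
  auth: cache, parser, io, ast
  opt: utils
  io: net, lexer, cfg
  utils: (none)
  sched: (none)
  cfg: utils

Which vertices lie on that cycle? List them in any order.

DFS with gray/black marking from cache:
cache gray
  codegen gray
    opt gray
      utils gray
      utils black
    opt black
    ast gray
      sched gray
      sched black
      ui gray
        ui→cache: cache is gray → back edge
Back edge closes the cycle cache → codegen → ast → ui → cache; its vertices are {ui, ast, cache, codegen}.

ui, ast, cache, codegen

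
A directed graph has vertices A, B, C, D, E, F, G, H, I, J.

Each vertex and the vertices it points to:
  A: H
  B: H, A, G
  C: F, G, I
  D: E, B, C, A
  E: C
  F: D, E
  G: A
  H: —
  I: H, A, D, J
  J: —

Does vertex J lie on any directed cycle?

J lies on a cycle iff there is a path from J back to itself.
Exploring from J, it never reaches itself; equivalently, its strongly connected component is a singleton.

No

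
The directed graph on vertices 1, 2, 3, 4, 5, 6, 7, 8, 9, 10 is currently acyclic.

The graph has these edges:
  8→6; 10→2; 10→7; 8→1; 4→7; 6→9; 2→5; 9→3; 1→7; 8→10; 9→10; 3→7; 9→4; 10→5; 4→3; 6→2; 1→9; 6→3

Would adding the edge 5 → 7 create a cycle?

Adding 5→7 creates a cycle iff 7 can already reach 5.
Explore from 7: no path reaches 5. The graph stays acyclic.

No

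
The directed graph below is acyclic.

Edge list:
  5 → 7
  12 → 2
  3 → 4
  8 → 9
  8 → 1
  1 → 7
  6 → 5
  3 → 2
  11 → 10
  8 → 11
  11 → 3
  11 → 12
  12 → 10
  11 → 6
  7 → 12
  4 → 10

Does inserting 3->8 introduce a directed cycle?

Adding 3→8 creates a cycle iff 8 can already reach 3.
Path from 8: 8 → 11 → 3.
So 8 → … → 3 → 8 is a cycle.

Yes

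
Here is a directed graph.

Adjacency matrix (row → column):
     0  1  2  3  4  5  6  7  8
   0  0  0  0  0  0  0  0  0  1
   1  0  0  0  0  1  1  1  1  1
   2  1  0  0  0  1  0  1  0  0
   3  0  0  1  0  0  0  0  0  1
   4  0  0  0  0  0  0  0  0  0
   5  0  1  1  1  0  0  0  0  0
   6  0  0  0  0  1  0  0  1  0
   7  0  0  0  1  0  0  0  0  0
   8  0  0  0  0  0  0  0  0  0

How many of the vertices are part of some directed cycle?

A vertex is on a directed cycle iff it belongs to a strongly connected component of size ≥ 2 (or has a self-loop).
The vertices on cycles are {1, 2, 3, 5, 6, 7} — 6 in total.

6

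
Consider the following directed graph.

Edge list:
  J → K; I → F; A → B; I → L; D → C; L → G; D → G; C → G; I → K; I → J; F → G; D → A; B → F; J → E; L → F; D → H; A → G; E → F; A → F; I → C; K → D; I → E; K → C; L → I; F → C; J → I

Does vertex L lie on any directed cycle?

Yes

L is on a cycle iff L can reach itself via ≥1 edge.
L → I → L — yes.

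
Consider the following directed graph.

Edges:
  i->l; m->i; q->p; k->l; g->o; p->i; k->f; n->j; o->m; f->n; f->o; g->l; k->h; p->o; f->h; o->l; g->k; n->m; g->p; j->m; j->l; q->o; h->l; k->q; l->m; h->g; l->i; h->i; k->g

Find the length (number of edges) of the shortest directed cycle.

For each vertex v, BFS finds the shortest path from v back to v.
The shortest such closed walk is k → g → k, length 2.

2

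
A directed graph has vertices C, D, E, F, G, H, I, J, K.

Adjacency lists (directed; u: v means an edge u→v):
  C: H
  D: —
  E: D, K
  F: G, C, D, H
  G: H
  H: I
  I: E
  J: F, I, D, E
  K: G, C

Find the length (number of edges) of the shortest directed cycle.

For each vertex v, BFS finds the shortest path from v back to v.
The shortest such closed walk is E → K → G → H → I → E, length 5.

5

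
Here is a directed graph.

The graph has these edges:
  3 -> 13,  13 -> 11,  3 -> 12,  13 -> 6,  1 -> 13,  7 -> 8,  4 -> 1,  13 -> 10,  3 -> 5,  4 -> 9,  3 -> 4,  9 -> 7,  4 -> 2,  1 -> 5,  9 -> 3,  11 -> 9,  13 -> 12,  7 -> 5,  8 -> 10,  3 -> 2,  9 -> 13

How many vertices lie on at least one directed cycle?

6

A vertex is on a directed cycle iff it belongs to a strongly connected component of size ≥ 2 (or has a self-loop).
The vertices on cycles are {1, 3, 4, 9, 11, 13} — 6 in total.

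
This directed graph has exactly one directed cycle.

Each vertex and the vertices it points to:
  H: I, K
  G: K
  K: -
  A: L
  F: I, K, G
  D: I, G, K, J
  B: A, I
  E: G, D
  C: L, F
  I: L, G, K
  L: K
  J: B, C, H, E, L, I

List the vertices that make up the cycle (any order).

DFS with gray/black marking from J:
J gray
  B gray
    A gray
      L gray
        K gray
        K black
      L black
    A black
    I gray
      I→L: L black — skip
      G gray
        G→K: K black — skip
      G black
      I→K: K black — skip
    I black
  B black
  C gray
    C→L: L black — skip
    F gray
      F→I: I black — skip
      F→K: K black — skip
      F→G: G black — skip
    F black
  C black
  H gray
    H→I: I black — skip
    H→K: K black — skip
  H black
  E gray
    E→G: G black — skip
    D gray
      D→I: I black — skip
      D→G: G black — skip
      D→K: K black — skip
      D→J: J is gray → back edge
Back edge closes the cycle J → E → D → J; its vertices are {D, E, J}.

D, E, J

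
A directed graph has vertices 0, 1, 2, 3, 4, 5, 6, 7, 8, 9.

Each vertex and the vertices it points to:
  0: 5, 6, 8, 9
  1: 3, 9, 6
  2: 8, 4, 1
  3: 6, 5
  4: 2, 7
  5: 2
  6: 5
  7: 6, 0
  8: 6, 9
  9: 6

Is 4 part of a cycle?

4 is on a cycle iff 4 can reach itself via ≥1 edge.
4 → 2 → 4 — yes.

Yes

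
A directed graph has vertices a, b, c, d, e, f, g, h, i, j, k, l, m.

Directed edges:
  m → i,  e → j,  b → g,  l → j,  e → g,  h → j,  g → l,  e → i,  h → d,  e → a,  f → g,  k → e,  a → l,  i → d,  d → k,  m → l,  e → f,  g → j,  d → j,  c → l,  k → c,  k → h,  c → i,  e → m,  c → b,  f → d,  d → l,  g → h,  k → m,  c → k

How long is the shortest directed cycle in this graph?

2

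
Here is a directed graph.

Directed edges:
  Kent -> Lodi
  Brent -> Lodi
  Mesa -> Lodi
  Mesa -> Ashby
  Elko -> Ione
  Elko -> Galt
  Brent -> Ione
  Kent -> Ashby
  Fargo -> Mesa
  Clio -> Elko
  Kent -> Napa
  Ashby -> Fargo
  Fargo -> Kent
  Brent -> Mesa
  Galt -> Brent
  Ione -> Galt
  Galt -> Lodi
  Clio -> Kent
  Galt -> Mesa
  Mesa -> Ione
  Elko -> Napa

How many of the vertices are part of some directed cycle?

7

A vertex is on a directed cycle iff it belongs to a strongly connected component of size ≥ 2 (or has a self-loop).
The vertices on cycles are {Galt, Ione, Kent, Mesa, Ashby, Brent, Fargo} — 7 in total.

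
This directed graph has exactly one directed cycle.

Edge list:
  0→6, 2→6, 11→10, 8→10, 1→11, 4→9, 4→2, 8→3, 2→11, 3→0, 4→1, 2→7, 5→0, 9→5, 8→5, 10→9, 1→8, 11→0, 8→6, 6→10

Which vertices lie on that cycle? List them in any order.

DFS with gray/black marking from 9:
9 gray
  5 gray
    0 gray
      6 gray
        10 gray
          10→9: 9 is gray → back edge
Back edge closes the cycle 9 → 5 → 0 → 6 → 10 → 9; its vertices are {0, 5, 6, 9, 10}.

0, 5, 6, 9, 10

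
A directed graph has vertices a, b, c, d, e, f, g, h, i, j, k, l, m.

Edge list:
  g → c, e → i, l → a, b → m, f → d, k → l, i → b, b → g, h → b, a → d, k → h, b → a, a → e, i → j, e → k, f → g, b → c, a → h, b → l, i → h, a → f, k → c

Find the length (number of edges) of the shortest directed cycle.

3

For each vertex v, BFS finds the shortest path from v back to v.
The shortest such closed walk is b → a → h → b, length 3.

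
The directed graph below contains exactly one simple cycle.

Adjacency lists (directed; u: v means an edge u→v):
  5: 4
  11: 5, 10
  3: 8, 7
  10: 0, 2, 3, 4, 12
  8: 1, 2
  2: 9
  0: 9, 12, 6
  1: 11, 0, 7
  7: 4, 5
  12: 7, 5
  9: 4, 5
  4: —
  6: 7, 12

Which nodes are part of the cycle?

1, 3, 8, 10, 11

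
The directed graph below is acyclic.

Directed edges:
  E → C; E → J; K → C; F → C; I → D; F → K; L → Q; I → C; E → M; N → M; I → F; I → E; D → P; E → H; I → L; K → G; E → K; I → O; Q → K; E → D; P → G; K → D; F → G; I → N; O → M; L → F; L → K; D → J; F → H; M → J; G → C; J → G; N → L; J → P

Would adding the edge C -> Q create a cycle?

Adding C→Q creates a cycle iff Q can already reach C.
Path from Q: Q → K → C.
So Q → … → C → Q is a cycle.

Yes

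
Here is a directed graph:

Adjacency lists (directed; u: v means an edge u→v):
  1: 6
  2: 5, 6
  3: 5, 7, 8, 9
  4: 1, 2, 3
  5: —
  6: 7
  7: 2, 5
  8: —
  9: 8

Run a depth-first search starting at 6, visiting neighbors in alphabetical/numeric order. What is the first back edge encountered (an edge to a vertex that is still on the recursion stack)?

2→6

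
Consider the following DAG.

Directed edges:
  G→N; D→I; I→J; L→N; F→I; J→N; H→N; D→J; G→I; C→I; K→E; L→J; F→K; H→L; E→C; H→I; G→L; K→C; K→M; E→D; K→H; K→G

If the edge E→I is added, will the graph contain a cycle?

Adding E→I creates a cycle iff I can already reach E.
Explore from I: no path reaches E. The graph stays acyclic.

No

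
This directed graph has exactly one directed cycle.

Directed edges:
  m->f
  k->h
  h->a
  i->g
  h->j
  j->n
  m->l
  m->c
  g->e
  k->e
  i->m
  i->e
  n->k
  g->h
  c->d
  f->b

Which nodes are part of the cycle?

h, j, k, n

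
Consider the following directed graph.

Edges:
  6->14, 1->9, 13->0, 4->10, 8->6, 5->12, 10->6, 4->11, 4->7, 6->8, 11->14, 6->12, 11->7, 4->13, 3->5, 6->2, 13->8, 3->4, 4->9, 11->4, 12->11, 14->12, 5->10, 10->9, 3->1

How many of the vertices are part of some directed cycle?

8

A vertex is on a directed cycle iff it belongs to a strongly connected component of size ≥ 2 (or has a self-loop).
The vertices on cycles are {4, 6, 8, 10, 11, 12, 13, 14} — 8 in total.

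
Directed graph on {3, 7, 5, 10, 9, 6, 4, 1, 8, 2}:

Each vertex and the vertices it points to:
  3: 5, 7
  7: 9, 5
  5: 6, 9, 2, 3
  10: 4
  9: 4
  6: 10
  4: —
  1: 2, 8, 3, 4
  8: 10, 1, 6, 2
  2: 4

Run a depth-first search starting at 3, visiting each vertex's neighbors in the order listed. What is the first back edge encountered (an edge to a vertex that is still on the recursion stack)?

DFS from 3 (visiting each vertex's neighbors in the order listed); mark gray on enter, black on exit:
3 gray
  5 gray
    6 gray
      10 gray
        4 gray
        4 black
      10 black
    6 black
    9 gray
      9→4: 4 black — skip
    9 black
    2 gray
      2→4: 4 black — skip
    2 black
    5→3: 3 is gray → back edge
First back edge: 5 → 3.

5->3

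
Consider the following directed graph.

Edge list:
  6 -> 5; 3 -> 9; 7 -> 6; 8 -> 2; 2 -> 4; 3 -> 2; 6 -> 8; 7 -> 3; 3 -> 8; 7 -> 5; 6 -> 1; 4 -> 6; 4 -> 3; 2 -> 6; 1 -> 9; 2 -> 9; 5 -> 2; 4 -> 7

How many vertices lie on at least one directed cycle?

7

A vertex is on a directed cycle iff it belongs to a strongly connected component of size ≥ 2 (or has a self-loop).
The vertices on cycles are {2, 3, 4, 5, 6, 7, 8} — 7 in total.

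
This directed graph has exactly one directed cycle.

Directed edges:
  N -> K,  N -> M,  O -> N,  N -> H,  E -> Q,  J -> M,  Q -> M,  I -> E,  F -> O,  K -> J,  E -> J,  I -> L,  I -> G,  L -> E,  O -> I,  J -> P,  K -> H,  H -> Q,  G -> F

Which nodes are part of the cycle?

F, G, I, O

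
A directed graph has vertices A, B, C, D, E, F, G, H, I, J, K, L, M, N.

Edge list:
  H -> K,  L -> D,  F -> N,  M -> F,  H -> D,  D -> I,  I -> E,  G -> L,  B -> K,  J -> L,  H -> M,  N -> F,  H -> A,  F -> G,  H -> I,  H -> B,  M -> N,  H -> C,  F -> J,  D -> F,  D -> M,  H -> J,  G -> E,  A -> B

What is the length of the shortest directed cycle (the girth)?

2

For each vertex v, BFS finds the shortest path from v back to v.
The shortest such closed walk is N → F → N, length 2.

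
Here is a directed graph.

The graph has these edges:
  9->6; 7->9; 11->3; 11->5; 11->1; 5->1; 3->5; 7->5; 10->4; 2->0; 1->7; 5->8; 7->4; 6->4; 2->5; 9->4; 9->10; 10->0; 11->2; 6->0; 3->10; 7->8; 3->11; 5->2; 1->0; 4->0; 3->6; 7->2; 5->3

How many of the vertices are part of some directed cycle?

6

A vertex is on a directed cycle iff it belongs to a strongly connected component of size ≥ 2 (or has a self-loop).
The vertices on cycles are {1, 2, 3, 5, 7, 11} — 6 in total.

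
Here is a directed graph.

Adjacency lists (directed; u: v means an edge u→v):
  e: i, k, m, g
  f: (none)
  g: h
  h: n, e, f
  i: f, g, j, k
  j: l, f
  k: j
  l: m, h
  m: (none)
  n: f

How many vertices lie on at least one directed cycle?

7

A vertex is on a directed cycle iff it belongs to a strongly connected component of size ≥ 2 (or has a self-loop).
The vertices on cycles are {e, g, h, i, j, k, l} — 7 in total.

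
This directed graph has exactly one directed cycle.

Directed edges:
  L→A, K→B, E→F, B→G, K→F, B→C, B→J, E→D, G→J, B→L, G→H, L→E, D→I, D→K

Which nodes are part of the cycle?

B, D, E, K, L

DFS with gray/black marking from B:
B gray
  G gray
    H gray
    H black
    J gray
    J black
  G black
  B→J: J black — skip
  L gray
    A gray
    A black
    E gray
      F gray
      F black
      D gray
        I gray
        I black
        K gray
          K→F: F black — skip
          K→B: B is gray → back edge
Back edge closes the cycle B → L → E → D → K → B; its vertices are {B, D, E, K, L}.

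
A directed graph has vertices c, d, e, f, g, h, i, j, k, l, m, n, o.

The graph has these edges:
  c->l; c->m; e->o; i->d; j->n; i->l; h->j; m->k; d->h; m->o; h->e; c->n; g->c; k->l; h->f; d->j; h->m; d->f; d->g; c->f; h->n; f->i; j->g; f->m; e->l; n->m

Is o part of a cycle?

o lies on a cycle iff there is a path from o back to itself.
Exploring from o, it never reaches itself; equivalently, its strongly connected component is a singleton.

No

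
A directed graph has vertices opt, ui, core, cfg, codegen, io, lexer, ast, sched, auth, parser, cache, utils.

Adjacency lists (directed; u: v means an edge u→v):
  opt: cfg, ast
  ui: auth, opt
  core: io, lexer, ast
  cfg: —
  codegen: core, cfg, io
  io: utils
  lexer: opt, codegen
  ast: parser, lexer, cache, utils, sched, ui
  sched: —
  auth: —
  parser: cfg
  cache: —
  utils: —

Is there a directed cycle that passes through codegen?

Yes

codegen is on a cycle iff codegen can reach itself via ≥1 edge.
codegen → core → lexer → codegen — yes.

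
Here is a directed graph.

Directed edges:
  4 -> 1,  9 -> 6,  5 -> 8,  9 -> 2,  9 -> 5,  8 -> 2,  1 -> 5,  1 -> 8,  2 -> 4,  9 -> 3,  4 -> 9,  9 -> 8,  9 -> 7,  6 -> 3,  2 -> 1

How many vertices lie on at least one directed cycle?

A vertex is on a directed cycle iff it belongs to a strongly connected component of size ≥ 2 (or has a self-loop).
The vertices on cycles are {1, 2, 4, 5, 8, 9} — 6 in total.

6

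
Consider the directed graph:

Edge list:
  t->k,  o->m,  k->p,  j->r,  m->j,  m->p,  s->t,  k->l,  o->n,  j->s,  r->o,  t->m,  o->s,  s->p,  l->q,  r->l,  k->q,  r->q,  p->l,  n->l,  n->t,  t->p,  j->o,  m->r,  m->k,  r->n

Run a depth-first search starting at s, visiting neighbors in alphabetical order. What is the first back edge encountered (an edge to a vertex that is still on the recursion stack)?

DFS from s (visiting neighbors in alphabetical order); mark gray on enter, black on exit:
s gray
  p gray
    l gray
      q gray
      q black
    l black
  p black
  t gray
    k gray
      k→l: l black — skip
      k→p: p black — skip
      k→q: q black — skip
    k black
    m gray
      j gray
        o gray
          o→m: m is gray → back edge
First back edge: o → m.

o→m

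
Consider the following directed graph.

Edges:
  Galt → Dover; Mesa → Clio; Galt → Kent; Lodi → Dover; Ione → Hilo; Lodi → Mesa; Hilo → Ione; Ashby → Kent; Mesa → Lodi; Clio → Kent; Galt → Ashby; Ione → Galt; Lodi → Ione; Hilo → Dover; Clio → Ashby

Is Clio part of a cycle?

No

Clio lies on a cycle iff there is a path from Clio back to itself.
Exploring from Clio, it never reaches itself; equivalently, its strongly connected component is a singleton.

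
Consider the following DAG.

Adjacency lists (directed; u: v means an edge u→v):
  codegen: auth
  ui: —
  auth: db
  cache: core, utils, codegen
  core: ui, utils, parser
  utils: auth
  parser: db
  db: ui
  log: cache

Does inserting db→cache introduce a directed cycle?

Yes

Adding db→cache creates a cycle iff cache can already reach db.
Path from cache: cache → core → parser → db.
So cache → … → db → cache is a cycle.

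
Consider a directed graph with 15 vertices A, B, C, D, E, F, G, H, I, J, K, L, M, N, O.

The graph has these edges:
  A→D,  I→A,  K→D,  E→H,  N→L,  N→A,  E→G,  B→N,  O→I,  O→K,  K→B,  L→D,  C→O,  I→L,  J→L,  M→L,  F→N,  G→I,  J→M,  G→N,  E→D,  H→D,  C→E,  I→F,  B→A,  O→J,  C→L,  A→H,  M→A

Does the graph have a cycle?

No

DFS with white/gray/black marking, starting from I:
I gray
  A gray
    H gray
      D gray
      D black
    H black
    A→D: D black — skip
  A black
  F gray
    N gray
      L gray
        L→D: D black — skip
      L black
      N→A: A black — skip
    N black
  F black
  I→L: L black — skip
I black
B gray
  B→A: A black — skip
  B→N: N black — skip
B black
C gray
  C→L: L black — skip
  O gray
    O→I: I black — skip
    J gray
      M gray
        M→A: A black — skip
        M→L: L black — skip
      M black
      J→L: L black — skip
    J black
    K gray
      K→B: B black — skip
      K→D: D black — skip
    K black
  O black
  E gray
    G gray
      G→N: N black — skip
      G→I: I black — skip
    G black
    E→H: H black — skip
    E→D: D black — skip
  E black
C black
Every edge goes to a white or black vertex — no back edge, so the graph is acyclic.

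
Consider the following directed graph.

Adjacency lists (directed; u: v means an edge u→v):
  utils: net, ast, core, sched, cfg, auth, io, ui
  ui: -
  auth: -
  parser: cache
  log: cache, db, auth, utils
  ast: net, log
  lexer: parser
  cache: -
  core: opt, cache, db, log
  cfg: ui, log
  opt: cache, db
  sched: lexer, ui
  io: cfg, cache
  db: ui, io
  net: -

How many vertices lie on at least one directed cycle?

8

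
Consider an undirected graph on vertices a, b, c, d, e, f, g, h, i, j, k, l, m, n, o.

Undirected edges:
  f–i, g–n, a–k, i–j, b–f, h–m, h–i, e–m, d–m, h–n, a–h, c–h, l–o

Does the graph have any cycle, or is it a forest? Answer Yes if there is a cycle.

No

DFS, tracking each vertex's parent; an edge to a visited non-parent vertex closes a cycle.
Start from a:
visit a (parent –)
  visit k (parent a)
    k–a: parent, skip
  visit h (parent a)
    visit c (parent h)
      c–h: parent, skip
    visit i (parent h)
      visit j (parent i)
        j–i: parent, skip
      i–h: parent, skip
      visit f (parent i)
        f–i: parent, skip
        visit b (parent f)
          b–f: parent, skip
    visit n (parent h)
      n–h: parent, skip
      visit g (parent n)
        g–n: parent, skip
    h–a: parent, skip
    visit m (parent h)
      visit d (parent m)
        d–m: parent, skip
      visit e (parent m)
        e–m: parent, skip
      m–h: parent, skip
visit l (parent –)
  visit o (parent l)
    o–l: parent, skip
No non-parent visited neighbor found — the graph is a forest.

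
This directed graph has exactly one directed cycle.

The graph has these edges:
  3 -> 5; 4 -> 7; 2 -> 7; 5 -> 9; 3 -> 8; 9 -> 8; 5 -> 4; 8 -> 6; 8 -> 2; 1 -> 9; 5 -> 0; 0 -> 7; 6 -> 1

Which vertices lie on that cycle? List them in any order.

DFS with gray/black marking from 8:
8 gray
  2 gray
    7 gray
    7 black
  2 black
  6 gray
    1 gray
      9 gray
        9→8: 8 is gray → back edge
Back edge closes the cycle 8 → 6 → 1 → 9 → 8; its vertices are {1, 6, 8, 9}.

1, 6, 8, 9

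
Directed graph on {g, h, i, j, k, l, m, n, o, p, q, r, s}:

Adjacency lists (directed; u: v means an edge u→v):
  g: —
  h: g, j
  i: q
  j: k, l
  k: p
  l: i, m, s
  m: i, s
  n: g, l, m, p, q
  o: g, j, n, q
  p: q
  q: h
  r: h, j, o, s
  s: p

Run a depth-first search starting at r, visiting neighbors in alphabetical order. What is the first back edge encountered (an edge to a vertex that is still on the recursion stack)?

q->h

DFS from r (visiting neighbors in alphabetical order); mark gray on enter, black on exit:
r gray
  h gray
    g gray
    g black
    j gray
      k gray
        p gray
          q gray
            q→h: h is gray → back edge
First back edge: q → h.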